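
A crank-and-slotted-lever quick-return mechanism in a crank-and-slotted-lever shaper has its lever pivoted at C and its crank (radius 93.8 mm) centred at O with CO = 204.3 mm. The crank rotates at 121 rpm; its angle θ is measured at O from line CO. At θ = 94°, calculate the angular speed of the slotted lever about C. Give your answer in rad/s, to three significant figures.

ω = 12.67 rad/s (from 121 rpm).
Crank pin A relative to C: A = (d + r cosθ, r sinθ); lever angle φ = atan2(r sinθ, d + r cosθ).
Differentiating tanφ: φ̇ = rω(d cosθ + r)/(d² + r² + 2dr cosθ).
d² + r² + 2dr cosθ = |CA|² = 0.0478634 m²;  d cosθ + r = +0.079549 m.
|ω_lever| = |0.0938·12.67·+0.079549| / 0.0478634 = 1.9754 rad/s.

1.98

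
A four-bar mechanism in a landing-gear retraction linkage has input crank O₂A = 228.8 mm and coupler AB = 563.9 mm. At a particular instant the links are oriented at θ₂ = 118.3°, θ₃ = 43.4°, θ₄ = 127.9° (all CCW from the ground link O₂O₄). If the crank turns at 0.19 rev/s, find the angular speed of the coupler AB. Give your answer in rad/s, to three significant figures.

ω₂ = 1.194 rad/s (from 0.19 rev/s).
Differentiating the loop-closure r₂e^{iθ₂}+r₃e^{iθ₃}=r₁+r₄e^{iθ₄} gives r₂ω₂e^{iθ₂}+r₃ω₃e^{iθ₃}=r₄ω₄e^{iθ₄}.
Eliminating the other unknown: ω₃ = r₂ω₂ sin(θ₄−θ₂) / [r₃ sin(θ₃−θ₄)].
Numerator sine = +0.16677; denominator sine = -0.99540.
Result = 0.2288·1.194·(+0.16677) / (0.5639·(-0.99540)) = -0.081153 rad/s; magnitude 0.081153 rad/s.

0.0812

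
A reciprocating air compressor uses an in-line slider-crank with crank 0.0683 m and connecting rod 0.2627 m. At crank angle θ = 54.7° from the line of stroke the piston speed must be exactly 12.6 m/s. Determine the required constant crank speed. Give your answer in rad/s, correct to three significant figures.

196

For an in-line slider-crank, |v_piston| = rω|sinθ|·[1 + r cosθ/√(L² − r² sin²θ)].
With r = 0.0683 m, L = 0.2627 m, θ = 54.7°: the bracketed kinematic factor |dx/dθ| = 0.064312 m.
ω = v/|dx/dθ| = 12.6/0.064312 = 195.92 rad/s.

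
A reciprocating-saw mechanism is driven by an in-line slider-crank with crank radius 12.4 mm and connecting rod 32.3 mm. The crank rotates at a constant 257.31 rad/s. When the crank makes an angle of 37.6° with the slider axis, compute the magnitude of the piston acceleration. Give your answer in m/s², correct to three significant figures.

ω = 257.3 rad/s
x(θ) = r cosθ + √(L² − r² sin²θ); with ω constant, a = ω²·d²x/dθ².
d²x/dθ² = −r cosθ − r²(cos2θ)/√u − r⁴ sin²2θ/(4u^{3/2}),  u = L² − r² sin²θ = 0.000986049 m².
Substituting r = 0.0124 m, L = 0.0323 m, θ = 37.6°: d²x/dθ² = -0.011254 m.
a = ω²·d²x/dθ² = (257.3)²·(-0.011254) = -745.09 m/s²;  |a| = 745.09 m/s².

745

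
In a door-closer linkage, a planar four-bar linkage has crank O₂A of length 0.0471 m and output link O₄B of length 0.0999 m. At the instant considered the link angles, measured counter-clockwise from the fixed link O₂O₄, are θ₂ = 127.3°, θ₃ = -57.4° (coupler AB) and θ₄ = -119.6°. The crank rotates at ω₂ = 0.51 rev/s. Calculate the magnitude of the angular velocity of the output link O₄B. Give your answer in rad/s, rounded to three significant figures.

0.140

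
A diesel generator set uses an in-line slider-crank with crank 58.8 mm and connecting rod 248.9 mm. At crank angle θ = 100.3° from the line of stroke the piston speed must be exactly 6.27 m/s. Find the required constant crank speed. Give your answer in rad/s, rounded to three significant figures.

For an in-line slider-crank, |v_piston| = rω|sinθ|·[1 + r cosθ/√(L² − r² sin²θ)].
With r = 0.0588 m, L = 0.2489 m, θ = 100.3°: the bracketed kinematic factor |dx/dθ| = 0.05534 m.
ω = v/|dx/dθ| = 6.27/0.05534 = 113.3 rad/s.

113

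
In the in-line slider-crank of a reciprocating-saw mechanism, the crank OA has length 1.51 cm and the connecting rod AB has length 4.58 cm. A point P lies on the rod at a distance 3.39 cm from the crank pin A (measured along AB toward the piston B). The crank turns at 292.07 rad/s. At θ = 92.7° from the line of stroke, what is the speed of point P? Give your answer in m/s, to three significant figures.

4.35

ω = 292.1 rad/s.  Crank-pin speed |V_A| = rω = 4.4103 m/s, perpendicular to OA.
Rod angle: sinφ = −(r/L) sinθ ⇒ φ = -19.228°; ω_rod = −rω cosθ/√(L²−r²sin²θ) = +4.8041 rad/s.
V_P = V_A + ω_rod × AP, with AP = 0.0339 m along the rod.
Components: V_Px = −rω sinθ − a·ω_rod·sinφ = -4.3517 m/s;  V_Py = rω cosθ + a·ω_rod·cosφ = -0.053979 m/s.
|V_P| = √(V_Px² + V_Py²) = 4.3521 m/s.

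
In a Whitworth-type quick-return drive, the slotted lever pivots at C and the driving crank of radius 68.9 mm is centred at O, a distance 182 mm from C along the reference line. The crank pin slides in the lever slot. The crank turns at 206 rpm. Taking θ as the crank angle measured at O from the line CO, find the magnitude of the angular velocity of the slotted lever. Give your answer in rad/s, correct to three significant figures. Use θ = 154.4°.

ω = 21.57 rad/s (from 206 rpm).
Crank pin A relative to C: A = (d + r cosθ, r sinθ); lever angle φ = atan2(r sinθ, d + r cosθ).
Differentiating tanφ: φ̇ = rω(d cosθ + r)/(d² + r² + 2dr cosθ).
d² + r² + 2dr cosθ = |CA|² = 0.0152536 m²;  d cosθ + r = -0.095234 m.
|ω_lever| = |0.0689·21.57·-0.095234| / 0.0152536 = 9.2797 rad/s.

9.28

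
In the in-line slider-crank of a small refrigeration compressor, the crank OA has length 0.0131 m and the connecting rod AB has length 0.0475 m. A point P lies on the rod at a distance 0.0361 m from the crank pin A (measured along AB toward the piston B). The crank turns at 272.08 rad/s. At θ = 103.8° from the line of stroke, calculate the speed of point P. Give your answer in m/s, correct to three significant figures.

3.29

ω = 272.1 rad/s.  Crank-pin speed |V_A| = rω = 3.5642 m/s, perpendicular to OA.
Rod angle: sinφ = −(r/L) sinθ ⇒ φ = -15.535°; ω_rod = −rω cosθ/√(L²−r²sin²θ) = +18.577 rad/s.
V_P = V_A + ω_rod × AP, with AP = 0.0361 m along the rod.
Components: V_Px = −rω sinθ − a·ω_rod·sinφ = -3.2817 m/s;  V_Py = rω cosθ + a·ω_rod·cosφ = -0.20405 m/s.
|V_P| = √(V_Px² + V_Py²) = 3.2881 m/s.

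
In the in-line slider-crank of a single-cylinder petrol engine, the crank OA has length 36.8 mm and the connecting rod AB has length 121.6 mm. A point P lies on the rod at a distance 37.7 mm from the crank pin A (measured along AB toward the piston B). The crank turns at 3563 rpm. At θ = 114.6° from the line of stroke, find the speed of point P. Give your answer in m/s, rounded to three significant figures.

12.6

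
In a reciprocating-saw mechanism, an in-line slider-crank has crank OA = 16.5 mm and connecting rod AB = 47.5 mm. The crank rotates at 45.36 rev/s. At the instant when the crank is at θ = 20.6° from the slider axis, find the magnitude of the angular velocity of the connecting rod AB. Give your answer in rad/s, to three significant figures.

93.4

ω = 285 rad/s (converted from 45.36 rev/s).
The rod makes angle φ with the slider axis where L sinφ = r sinθ; differentiating, L cosφ·φ̇ = r ω cosθ.
L cosφ = √(L² − r² sin²θ) = 0.047144 m.
|ω_rod| = r ω |cosθ| / √(L² − r² sin²θ) = 0.0165·285·0.93606/0.047144 = 93.372 rad/s.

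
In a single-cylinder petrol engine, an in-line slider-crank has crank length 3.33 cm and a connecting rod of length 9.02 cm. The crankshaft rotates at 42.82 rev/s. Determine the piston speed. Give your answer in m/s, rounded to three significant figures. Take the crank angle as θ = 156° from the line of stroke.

2.40

ω = 2π·42.8 = 269 rad/s
For an in-line slider-crank, x = r cosθ + √(L² − r² sin²θ), so v = −rω sinθ·[1 + r cosθ/√(L² − r² sin²θ)].
With r = 0.0333 m, L = 0.0902 m, θ = 156°: √(L² − r² sin²θ) = 0.089177 m.
v = −0.0333·269·0.40674·[1 + 0.0333·-0.91355/0.089177] = -2.401 m/s.
|v| = 2.401 m/s.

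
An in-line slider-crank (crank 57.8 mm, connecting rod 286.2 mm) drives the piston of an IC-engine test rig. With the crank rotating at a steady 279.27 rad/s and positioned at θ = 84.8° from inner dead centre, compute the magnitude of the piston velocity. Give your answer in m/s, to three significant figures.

ω = 279.3 rad/s
For an in-line slider-crank, x = r cosθ + √(L² − r² sin²θ), so v = −rω sinθ·[1 + r cosθ/√(L² − r² sin²θ)].
With r = 0.0578 m, L = 0.2862 m, θ = 84.8°: √(L² − r² sin²θ) = 0.28035 m.
v = −0.0578·279.3·0.99588·[1 + 0.0578·0.09063/0.28035] = -16.376 m/s.
|v| = 16.376 m/s.

16.4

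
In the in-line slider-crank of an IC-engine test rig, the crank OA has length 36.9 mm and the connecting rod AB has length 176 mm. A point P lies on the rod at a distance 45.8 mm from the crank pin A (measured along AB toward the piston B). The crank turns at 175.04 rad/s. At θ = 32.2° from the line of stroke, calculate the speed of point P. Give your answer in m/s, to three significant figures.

ω = 175 rad/s.  Crank-pin speed |V_A| = rω = 6.459 m/s, perpendicular to OA.
Rod angle: sinφ = −(r/L) sinθ ⇒ φ = -6.415°; ω_rod = −rω cosθ/√(L²−r²sin²θ) = -31.25 rad/s.
V_P = V_A + ω_rod × AP, with AP = 0.0458 m along the rod.
Components: V_Px = −rω sinθ − a·ω_rod·sinφ = -3.6017 m/s;  V_Py = rω cosθ + a·ω_rod·cosφ = +4.0433 m/s.
|V_P| = √(V_Px² + V_Py²) = 5.4148 m/s.

5.41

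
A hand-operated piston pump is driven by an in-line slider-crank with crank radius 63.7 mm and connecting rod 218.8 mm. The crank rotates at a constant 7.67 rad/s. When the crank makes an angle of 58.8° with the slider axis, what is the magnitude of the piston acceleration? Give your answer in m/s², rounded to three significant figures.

ω = 7.67 rad/s
x(θ) = r cosθ + √(L² − r² sin²θ); with ω constant, a = ω²·d²x/dθ².
d²x/dθ² = −r cosθ − r²(cos2θ)/√u − r⁴ sin²2θ/(4u^{3/2}),  u = L² − r² sin²θ = 0.0449046 m².
Substituting r = 0.0637 m, L = 0.2188 m, θ = 58.8°: d²x/dθ² = -0.024467 m.
a = ω²·d²x/dθ² = (7.67)²·(-0.024467) = -1.4393 m/s²;  |a| = 1.4393 m/s².

1.44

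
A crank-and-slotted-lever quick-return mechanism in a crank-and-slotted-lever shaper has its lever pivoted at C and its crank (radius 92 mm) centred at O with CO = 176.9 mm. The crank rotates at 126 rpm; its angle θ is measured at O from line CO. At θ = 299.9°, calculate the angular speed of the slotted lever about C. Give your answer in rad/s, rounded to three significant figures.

3.91

ω = 13.19 rad/s (from 126 rpm).
Crank pin A relative to C: A = (d + r cosθ, r sinθ); lever angle φ = atan2(r sinθ, d + r cosθ).
Differentiating tanφ: φ̇ = rω(d cosθ + r)/(d² + r² + 2dr cosθ).
d² + r² + 2dr cosθ = |CA|² = 0.0559832 m²;  d cosθ + r = +0.18018 m.
|ω_lever| = |0.092·13.19·+0.18018| / 0.0559832 = 3.907 rad/s.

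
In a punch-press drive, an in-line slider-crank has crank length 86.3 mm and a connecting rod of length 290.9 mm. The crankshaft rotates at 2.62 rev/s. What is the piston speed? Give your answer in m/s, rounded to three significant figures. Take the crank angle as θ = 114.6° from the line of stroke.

1.13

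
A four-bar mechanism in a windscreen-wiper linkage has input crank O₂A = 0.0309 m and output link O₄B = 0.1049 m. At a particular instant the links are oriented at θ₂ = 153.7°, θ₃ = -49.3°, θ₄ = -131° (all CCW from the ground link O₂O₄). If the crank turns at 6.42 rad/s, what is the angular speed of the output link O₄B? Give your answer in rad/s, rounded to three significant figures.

ω₂ = 6.42 rad/s
Differentiating the loop-closure r₂e^{iθ₂}+r₃e^{iθ₃}=r₁+r₄e^{iθ₄} gives r₂ω₂e^{iθ₂}+r₃ω₃e^{iθ₃}=r₄ω₄e^{iθ₄}.
Eliminating the other unknown: ω₄ = r₂ω₂ sin(θ₂−θ₃) / [r₄ sin(θ₄−θ₃)].
Numerator sine = -0.39073; denominator sine = -0.98953.
Result = 0.0309·6.42·(-0.39073) / (0.1049·(-0.98953)) = +0.74674 rad/s; magnitude 0.74674 rad/s.

0.747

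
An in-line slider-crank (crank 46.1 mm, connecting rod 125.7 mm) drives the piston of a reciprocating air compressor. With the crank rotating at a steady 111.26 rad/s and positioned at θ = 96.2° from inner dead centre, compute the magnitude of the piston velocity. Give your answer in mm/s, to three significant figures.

4880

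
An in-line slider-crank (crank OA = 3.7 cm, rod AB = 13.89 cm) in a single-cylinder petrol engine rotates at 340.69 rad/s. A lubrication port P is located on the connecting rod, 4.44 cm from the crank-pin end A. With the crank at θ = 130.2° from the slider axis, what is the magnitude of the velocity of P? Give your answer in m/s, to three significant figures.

10.6

ω = 340.7 rad/s.  Crank-pin speed |V_A| = rω = 12.606 m/s, perpendicular to OA.
Rod angle: sinφ = −(r/L) sinθ ⇒ φ = -11.739°; ω_rod = −rω cosθ/√(L²−r²sin²θ) = +59.828 rad/s.
V_P = V_A + ω_rod × AP, with AP = 0.0444 m along the rod.
Components: V_Px = −rω sinθ − a·ω_rod·sinφ = -9.0876 m/s;  V_Py = rω cosθ + a·ω_rod·cosφ = -5.5355 m/s.
|V_P| = √(V_Px² + V_Py²) = 10.641 m/s.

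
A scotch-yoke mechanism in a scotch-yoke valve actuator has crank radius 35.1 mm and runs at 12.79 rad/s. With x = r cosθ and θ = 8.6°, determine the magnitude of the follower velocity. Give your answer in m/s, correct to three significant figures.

0.0671

ω = 12.79 rad/s
x = r cosθ ⇒ ẋ = −rω sinθ.
|v| = rω|sinθ| = 0.0351·12.79·|sin 8.6°| = 0.067131 m/s.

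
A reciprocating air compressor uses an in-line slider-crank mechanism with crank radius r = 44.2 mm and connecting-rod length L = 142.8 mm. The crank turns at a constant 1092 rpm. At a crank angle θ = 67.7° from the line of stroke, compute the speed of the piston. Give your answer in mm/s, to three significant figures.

5250

ω = 2π·1092/60 = 114.4 rad/s
For an in-line slider-crank, x = r cosθ + √(L² − r² sin²θ), so v = −rω sinθ·[1 + r cosθ/√(L² − r² sin²θ)].
With r = 0.0442 m, L = 0.1428 m, θ = 67.7°: √(L² − r² sin²θ) = 0.13682 m.
v = −0.0442·114.4·0.92521·[1 + 0.0442·0.37946/0.13682] = -5.2497 m/s.
|v| = 5.2497 m/s = 5249.7 mm/s.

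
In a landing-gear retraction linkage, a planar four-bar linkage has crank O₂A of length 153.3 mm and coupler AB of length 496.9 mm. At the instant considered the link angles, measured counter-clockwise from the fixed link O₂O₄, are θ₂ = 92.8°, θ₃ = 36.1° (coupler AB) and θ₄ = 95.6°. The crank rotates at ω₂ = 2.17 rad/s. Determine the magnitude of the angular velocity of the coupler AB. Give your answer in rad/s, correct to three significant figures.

ω₂ = 2.17 rad/s
Differentiating the loop-closure r₂e^{iθ₂}+r₃e^{iθ₃}=r₁+r₄e^{iθ₄} gives r₂ω₂e^{iθ₂}+r₃ω₃e^{iθ₃}=r₄ω₄e^{iθ₄}.
Eliminating the other unknown: ω₃ = r₂ω₂ sin(θ₄−θ₂) / [r₃ sin(θ₃−θ₄)].
Numerator sine = +0.04885; denominator sine = -0.86163.
Result = 0.1533·2.17·(+0.04885) / (0.4969·(-0.86163)) = -0.037956 rad/s; magnitude 0.037956 rad/s.

0.0380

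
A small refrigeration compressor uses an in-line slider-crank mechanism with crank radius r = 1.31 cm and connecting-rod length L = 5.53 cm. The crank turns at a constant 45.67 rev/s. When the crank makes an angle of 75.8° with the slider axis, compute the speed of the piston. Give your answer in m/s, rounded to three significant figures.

3.86

ω = 2π·45.7 = 287 rad/s
For an in-line slider-crank, x = r cosθ + √(L² − r² sin²θ), so v = −rω sinθ·[1 + r cosθ/√(L² − r² sin²θ)].
With r = 0.0131 m, L = 0.0553 m, θ = 75.8°: √(L² − r² sin²θ) = 0.053822 m.
v = −0.0131·287·0.96945·[1 + 0.0131·0.24531/0.053822] = -3.8618 m/s.
|v| = 3.8618 m/s.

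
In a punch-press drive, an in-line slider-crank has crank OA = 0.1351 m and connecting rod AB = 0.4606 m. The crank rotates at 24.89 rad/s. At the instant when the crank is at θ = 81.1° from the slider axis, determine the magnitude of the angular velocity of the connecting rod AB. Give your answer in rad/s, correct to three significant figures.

ω = 24.89 rad/s
The rod makes angle φ with the slider axis where L sinφ = r sinθ; differentiating, L cosφ·φ̇ = r ω cosθ.
L cosφ = √(L² − r² sin²θ) = 0.44084 m.
|ω_rod| = r ω |cosθ| / √(L² − r² sin²θ) = 0.1351·24.89·0.15471/0.44084 = 1.1801 rad/s.

1.18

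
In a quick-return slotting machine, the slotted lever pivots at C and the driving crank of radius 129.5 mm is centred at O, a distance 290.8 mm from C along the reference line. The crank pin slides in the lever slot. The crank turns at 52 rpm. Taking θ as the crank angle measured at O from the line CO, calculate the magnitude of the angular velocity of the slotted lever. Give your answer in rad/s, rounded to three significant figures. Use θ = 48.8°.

1.50

ω = 5.445 rad/s (from 52 rpm).
Crank pin A relative to C: A = (d + r cosθ, r sinθ); lever angle φ = atan2(r sinθ, d + r cosθ).
Differentiating tanφ: φ̇ = rω(d cosθ + r)/(d² + r² + 2dr cosθ).
d² + r² + 2dr cosθ = |CA|² = 0.150946 m²;  d cosθ + r = +0.32105 m.
|ω_lever| = |0.1295·5.445·+0.32105| / 0.150946 = 1.4999 rad/s.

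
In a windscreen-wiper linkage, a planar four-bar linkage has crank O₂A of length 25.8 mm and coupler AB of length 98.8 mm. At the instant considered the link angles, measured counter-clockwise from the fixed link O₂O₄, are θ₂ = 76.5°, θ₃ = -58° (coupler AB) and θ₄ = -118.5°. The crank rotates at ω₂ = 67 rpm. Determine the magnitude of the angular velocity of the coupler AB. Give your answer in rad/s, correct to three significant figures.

0.545

ω₂ = 7.016 rad/s (from 67 rpm).
Differentiating the loop-closure r₂e^{iθ₂}+r₃e^{iθ₃}=r₁+r₄e^{iθ₄} gives r₂ω₂e^{iθ₂}+r₃ω₃e^{iθ₃}=r₄ω₄e^{iθ₄}.
Eliminating the other unknown: ω₃ = r₂ω₂ sin(θ₄−θ₂) / [r₃ sin(θ₃−θ₄)].
Numerator sine = +0.25882; denominator sine = +0.87036.
Result = 0.0258·7.016·(+0.25882) / (0.0988·(+0.87036)) = +0.54484 rad/s; magnitude 0.54484 rad/s.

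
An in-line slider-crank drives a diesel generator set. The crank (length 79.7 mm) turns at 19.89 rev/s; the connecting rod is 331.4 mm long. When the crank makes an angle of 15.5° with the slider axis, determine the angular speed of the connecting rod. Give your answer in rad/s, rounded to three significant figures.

ω = 125 rad/s (converted from 19.89 rev/s).
The rod makes angle φ with the slider axis where L sinφ = r sinθ; differentiating, L cosφ·φ̇ = r ω cosθ.
L cosφ = √(L² − r² sin²θ) = 0.33071 m.
|ω_rod| = r ω |cosθ| / √(L² − r² sin²θ) = 0.0797·125·0.96363/0.33071 = 29.022 rad/s.

29.0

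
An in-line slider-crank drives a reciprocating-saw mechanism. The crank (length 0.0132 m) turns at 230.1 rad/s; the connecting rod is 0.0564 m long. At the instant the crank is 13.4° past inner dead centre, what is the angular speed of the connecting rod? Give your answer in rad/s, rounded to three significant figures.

ω = 230.1 rad/s
The rod makes angle φ with the slider axis where L sinφ = r sinθ; differentiating, L cosφ·φ̇ = r ω cosθ.
L cosφ = √(L² − r² sin²θ) = 0.056317 m.
|ω_rod| = r ω |cosθ| / √(L² − r² sin²θ) = 0.0132·230.1·0.97278/0.056317 = 52.464 rad/s.

52.5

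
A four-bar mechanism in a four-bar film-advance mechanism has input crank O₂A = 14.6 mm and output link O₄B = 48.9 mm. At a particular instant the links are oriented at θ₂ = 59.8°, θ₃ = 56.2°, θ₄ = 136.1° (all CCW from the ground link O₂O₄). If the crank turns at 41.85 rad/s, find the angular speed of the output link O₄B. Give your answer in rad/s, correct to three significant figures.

ω₂ = 41.85 rad/s
Differentiating the loop-closure r₂e^{iθ₂}+r₃e^{iθ₃}=r₁+r₄e^{iθ₄} gives r₂ω₂e^{iθ₂}+r₃ω₃e^{iθ₃}=r₄ω₄e^{iθ₄}.
Eliminating the other unknown: ω₄ = r₂ω₂ sin(θ₂−θ₃) / [r₄ sin(θ₄−θ₃)].
Numerator sine = +0.06279; denominator sine = +0.98450.
Result = 0.0146·41.85·(+0.06279) / (0.0489·(+0.98450)) = +0.79692 rad/s; magnitude 0.79692 rad/s.

0.797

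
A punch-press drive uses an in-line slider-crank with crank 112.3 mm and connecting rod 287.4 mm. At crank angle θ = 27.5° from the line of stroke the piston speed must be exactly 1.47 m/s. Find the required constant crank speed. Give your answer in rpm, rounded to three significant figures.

For an in-line slider-crank, |v_piston| = rω|sinθ|·[1 + r cosθ/√(L² − r² sin²θ)].
With r = 0.1123 m, L = 0.2874 m, θ = 27.5°: the bracketed kinematic factor |dx/dθ| = 0.070127 m.
ω = v/|dx/dθ| = 1.47/0.070127 = 20.962 rad/s.
N = 60ω/(2π) = 200.17 rpm.

200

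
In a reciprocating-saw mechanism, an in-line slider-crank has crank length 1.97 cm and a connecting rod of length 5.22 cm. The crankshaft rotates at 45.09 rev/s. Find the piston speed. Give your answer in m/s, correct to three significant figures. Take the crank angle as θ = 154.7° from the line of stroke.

1.56

ω = 2π·45.1 = 283.3 rad/s
For an in-line slider-crank, x = r cosθ + √(L² − r² sin²θ), so v = −rω sinθ·[1 + r cosθ/√(L² − r² sin²θ)].
With r = 0.0197 m, L = 0.0522 m, θ = 154.7°: √(L² − r² sin²θ) = 0.051517 m.
v = −0.0197·283.3·0.42736·[1 + 0.0197·-0.90408/0.051517] = -1.5606 m/s.
|v| = 1.5606 m/s.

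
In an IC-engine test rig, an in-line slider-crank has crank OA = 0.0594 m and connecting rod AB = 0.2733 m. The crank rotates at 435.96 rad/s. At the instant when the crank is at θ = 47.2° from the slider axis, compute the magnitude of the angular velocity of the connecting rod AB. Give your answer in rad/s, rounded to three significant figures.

65.2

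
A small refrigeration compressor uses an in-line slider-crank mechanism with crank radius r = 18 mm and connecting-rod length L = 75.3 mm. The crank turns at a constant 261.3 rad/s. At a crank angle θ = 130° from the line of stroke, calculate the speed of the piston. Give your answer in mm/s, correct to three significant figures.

3040

ω = 261.3 rad/s
For an in-line slider-crank, x = r cosθ + √(L² − r² sin²θ), so v = −rω sinθ·[1 + r cosθ/√(L² − r² sin²θ)].
With r = 0.018 m, L = 0.0753 m, θ = 130°: √(L² − r² sin²θ) = 0.074027 m.
v = −0.018·261.3·0.76604·[1 + 0.018·-0.64279/0.074027] = -3.0399 m/s.
|v| = 3.0399 m/s = 3039.9 mm/s.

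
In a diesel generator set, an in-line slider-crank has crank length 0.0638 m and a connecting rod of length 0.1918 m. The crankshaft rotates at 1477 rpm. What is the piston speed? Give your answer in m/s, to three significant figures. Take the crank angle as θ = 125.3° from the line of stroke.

ω = 2π·1477/60 = 154.7 rad/s
For an in-line slider-crank, x = r cosθ + √(L² − r² sin²θ), so v = −rω sinθ·[1 + r cosθ/√(L² − r² sin²θ)].
With r = 0.0638 m, L = 0.1918 m, θ = 125.3°: √(L² − r² sin²θ) = 0.1846 m.
v = −0.0638·154.7·0.81614·[1 + 0.0638·-0.57786/0.1846] = -6.4452 m/s.
|v| = 6.4452 m/s.

6.45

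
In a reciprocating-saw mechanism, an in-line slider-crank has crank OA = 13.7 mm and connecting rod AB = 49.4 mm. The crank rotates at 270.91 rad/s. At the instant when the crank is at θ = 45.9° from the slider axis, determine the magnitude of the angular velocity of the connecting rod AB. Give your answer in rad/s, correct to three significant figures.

53.4

ω = 270.9 rad/s
The rod makes angle φ with the slider axis where L sinφ = r sinθ; differentiating, L cosφ·φ̇ = r ω cosθ.
L cosφ = √(L² − r² sin²θ) = 0.04841 m.
|ω_rod| = r ω |cosθ| / √(L² − r² sin²θ) = 0.0137·270.9·0.69591/0.04841 = 53.353 rad/s.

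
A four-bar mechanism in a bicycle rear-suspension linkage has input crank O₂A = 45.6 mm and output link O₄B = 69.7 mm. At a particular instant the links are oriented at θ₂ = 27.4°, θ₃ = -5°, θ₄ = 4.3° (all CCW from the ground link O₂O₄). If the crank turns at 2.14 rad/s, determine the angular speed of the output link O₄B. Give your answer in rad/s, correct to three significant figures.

ω₂ = 2.14 rad/s
Differentiating the loop-closure r₂e^{iθ₂}+r₃e^{iθ₃}=r₁+r₄e^{iθ₄} gives r₂ω₂e^{iθ₂}+r₃ω₃e^{iθ₃}=r₄ω₄e^{iθ₄}.
Eliminating the other unknown: ω₄ = r₂ω₂ sin(θ₂−θ₃) / [r₄ sin(θ₄−θ₃)].
Numerator sine = +0.53583; denominator sine = +0.16160.
Result = 0.0456·2.14·(+0.53583) / (0.0697·(+0.16160)) = +4.6421 rad/s; magnitude 4.6421 rad/s.

4.64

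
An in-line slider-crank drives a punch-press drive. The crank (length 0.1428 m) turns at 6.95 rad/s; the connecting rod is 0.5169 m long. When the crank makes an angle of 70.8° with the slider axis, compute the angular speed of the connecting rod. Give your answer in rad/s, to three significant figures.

0.654

ω = 6.95 rad/s
The rod makes angle φ with the slider axis where L sinφ = r sinθ; differentiating, L cosφ·φ̇ = r ω cosθ.
L cosφ = √(L² − r² sin²θ) = 0.499 m.
|ω_rod| = r ω |cosθ| / √(L² − r² sin²θ) = 0.1428·6.95·0.32887/0.499 = 0.65408 rad/s.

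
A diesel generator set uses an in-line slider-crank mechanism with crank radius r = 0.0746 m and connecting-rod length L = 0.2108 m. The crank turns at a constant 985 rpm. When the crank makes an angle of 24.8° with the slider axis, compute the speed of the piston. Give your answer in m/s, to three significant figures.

ω = 2π·985/60 = 103.1 rad/s
For an in-line slider-crank, x = r cosθ + √(L² − r² sin²θ), so v = −rω sinθ·[1 + r cosθ/√(L² − r² sin²θ)].
With r = 0.0746 m, L = 0.2108 m, θ = 24.8°: √(L² − r² sin²θ) = 0.20846 m.
v = −0.0746·103.1·0.41945·[1 + 0.0746·0.90778/0.20846] = -4.2762 m/s.
|v| = 4.2762 m/s.

4.28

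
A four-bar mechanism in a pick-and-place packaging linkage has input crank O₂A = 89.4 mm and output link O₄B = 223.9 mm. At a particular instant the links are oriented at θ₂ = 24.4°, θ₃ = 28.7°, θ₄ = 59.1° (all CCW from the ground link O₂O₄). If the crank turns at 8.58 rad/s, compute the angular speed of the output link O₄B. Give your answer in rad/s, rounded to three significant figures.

0.508

ω₂ = 8.58 rad/s
Differentiating the loop-closure r₂e^{iθ₂}+r₃e^{iθ₃}=r₁+r₄e^{iθ₄} gives r₂ω₂e^{iθ₂}+r₃ω₃e^{iθ₃}=r₄ω₄e^{iθ₄}.
Eliminating the other unknown: ω₄ = r₂ω₂ sin(θ₂−θ₃) / [r₄ sin(θ₄−θ₃)].
Numerator sine = -0.07498; denominator sine = +0.50603.
Result = 0.0894·8.58·(-0.07498) / (0.2239·(+0.50603)) = -0.50761 rad/s; magnitude 0.50761 rad/s.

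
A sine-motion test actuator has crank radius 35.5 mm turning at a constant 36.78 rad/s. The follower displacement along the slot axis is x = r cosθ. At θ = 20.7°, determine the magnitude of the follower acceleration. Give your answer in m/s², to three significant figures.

44.9

ω = 36.78 rad/s
x = r cosθ ⇒ ẍ = −rω² cosθ (ω constant).
|a| = rω²|cosθ| = 0.0355·(36.78)²·|cos 20.7°| = 44.923 m/s².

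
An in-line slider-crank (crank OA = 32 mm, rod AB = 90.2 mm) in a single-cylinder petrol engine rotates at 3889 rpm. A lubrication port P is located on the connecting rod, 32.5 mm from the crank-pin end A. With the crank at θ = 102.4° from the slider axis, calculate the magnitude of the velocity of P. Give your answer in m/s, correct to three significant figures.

12.5

ω = 407.3 rad/s.  Crank-pin speed |V_A| = rω = 13.032 m/s, perpendicular to OA.
Rod angle: sinφ = −(r/L) sinθ ⇒ φ = -20.273°; ω_rod = −rω cosθ/√(L²−r²sin²θ) = +33.074 rad/s.
V_P = V_A + ω_rod × AP, with AP = 0.0325 m along the rod.
Components: V_Px = −rω sinθ − a·ω_rod·sinφ = -12.356 m/s;  V_Py = rω cosθ + a·ω_rod·cosφ = -1.7901 m/s.
|V_P| = √(V_Px² + V_Py²) = 12.485 m/s.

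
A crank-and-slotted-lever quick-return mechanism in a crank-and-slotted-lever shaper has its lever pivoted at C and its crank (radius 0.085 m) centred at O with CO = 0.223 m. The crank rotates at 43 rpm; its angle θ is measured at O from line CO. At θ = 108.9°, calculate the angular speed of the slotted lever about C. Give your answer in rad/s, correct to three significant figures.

0.109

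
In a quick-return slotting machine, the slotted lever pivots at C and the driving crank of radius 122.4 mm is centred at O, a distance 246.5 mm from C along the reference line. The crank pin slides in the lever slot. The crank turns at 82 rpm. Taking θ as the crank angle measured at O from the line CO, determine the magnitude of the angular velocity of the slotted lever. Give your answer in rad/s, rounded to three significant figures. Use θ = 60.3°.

ω = 8.587 rad/s (from 82 rpm).
Crank pin A relative to C: A = (d + r cosθ, r sinθ); lever angle φ = atan2(r sinθ, d + r cosθ).
Differentiating tanφ: φ̇ = rω(d cosθ + r)/(d² + r² + 2dr cosθ).
d² + r² + 2dr cosθ = |CA|² = 0.105642 m²;  d cosθ + r = +0.24453 m.
|ω_lever| = |0.1224·8.587·+0.24453| / 0.105642 = 2.4329 rad/s.

2.43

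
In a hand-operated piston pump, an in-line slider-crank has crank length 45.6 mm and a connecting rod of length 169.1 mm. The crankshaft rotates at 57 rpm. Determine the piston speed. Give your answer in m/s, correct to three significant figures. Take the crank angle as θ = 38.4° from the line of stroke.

0.205

ω = 2π·57/60 = 5.969 rad/s
For an in-line slider-crank, x = r cosθ + √(L² − r² sin²θ), so v = −rω sinθ·[1 + r cosθ/√(L² − r² sin²θ)].
With r = 0.0456 m, L = 0.1691 m, θ = 38.4°: √(L² − r² sin²θ) = 0.16671 m.
v = −0.0456·5.969·0.62115·[1 + 0.0456·0.78369/0.16671] = -0.20531 m/s.
|v| = 0.20531 m/s.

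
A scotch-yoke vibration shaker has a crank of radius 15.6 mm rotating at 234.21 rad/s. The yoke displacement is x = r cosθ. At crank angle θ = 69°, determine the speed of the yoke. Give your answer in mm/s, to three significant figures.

ω = 234.2 rad/s
x = r cosθ ⇒ ẋ = −rω sinθ.
|v| = rω|sinθ| = 0.0156·234.2·|sin 69°| = 3.411 m/s = 3411 mm/s.

3410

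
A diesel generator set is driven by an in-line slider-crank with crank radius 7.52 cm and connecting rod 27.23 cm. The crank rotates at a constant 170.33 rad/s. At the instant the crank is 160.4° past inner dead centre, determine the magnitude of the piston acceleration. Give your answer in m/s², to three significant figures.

1580

ω = 170.3 rad/s
x(θ) = r cosθ + √(L² − r² sin²θ); with ω constant, a = ω²·d²x/dθ².
d²x/dθ² = −r cosθ − r²(cos2θ)/√u − r⁴ sin²2θ/(4u^{3/2}),  u = L² − r² sin²θ = 0.0735109 m².
Substituting r = 0.0752 m, L = 0.2723 m, θ = 160.4°: d²x/dθ² = +0.054519 m.
a = ω²·d²x/dθ² = (170.3)²·(+0.054519) = +1581.7 m/s²;  |a| = 1581.7 m/s².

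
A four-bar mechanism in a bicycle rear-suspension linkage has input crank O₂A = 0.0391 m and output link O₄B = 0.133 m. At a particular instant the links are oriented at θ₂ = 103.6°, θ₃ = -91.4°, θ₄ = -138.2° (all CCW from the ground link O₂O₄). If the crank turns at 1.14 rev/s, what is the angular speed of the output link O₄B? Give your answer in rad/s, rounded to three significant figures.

0.748

ω₂ = 7.163 rad/s (from 1.14 rev/s).
Differentiating the loop-closure r₂e^{iθ₂}+r₃e^{iθ₃}=r₁+r₄e^{iθ₄} gives r₂ω₂e^{iθ₂}+r₃ω₃e^{iθ₃}=r₄ω₄e^{iθ₄}.
Eliminating the other unknown: ω₄ = r₂ω₂ sin(θ₂−θ₃) / [r₄ sin(θ₄−θ₃)].
Numerator sine = -0.25882; denominator sine = -0.72897.
Result = 0.0391·7.163·(-0.25882) / (0.133·(-0.72897)) = +0.74765 rad/s; magnitude 0.74765 rad/s.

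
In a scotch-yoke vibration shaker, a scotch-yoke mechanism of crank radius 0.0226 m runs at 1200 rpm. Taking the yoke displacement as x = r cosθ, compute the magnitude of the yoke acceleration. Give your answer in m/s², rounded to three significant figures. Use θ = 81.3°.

ω = 125.7 rad/s (from 1200 rpm).
x = r cosθ ⇒ ẍ = −rω² cosθ (ω constant).
|a| = rω²|cosθ| = 0.0226·(125.7)²·|cos 81.3°| = 53.983 m/s².

54.0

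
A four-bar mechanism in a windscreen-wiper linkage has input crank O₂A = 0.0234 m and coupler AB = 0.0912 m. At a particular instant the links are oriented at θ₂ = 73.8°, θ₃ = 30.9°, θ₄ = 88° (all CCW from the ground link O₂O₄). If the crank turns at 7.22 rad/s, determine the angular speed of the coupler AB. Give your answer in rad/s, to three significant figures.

0.541

ω₂ = 7.22 rad/s
Differentiating the loop-closure r₂e^{iθ₂}+r₃e^{iθ₃}=r₁+r₄e^{iθ₄} gives r₂ω₂e^{iθ₂}+r₃ω₃e^{iθ₃}=r₄ω₄e^{iθ₄}.
Eliminating the other unknown: ω₃ = r₂ω₂ sin(θ₄−θ₂) / [r₃ sin(θ₃−θ₄)].
Numerator sine = +0.24531; denominator sine = -0.83962.
Result = 0.0234·7.22·(+0.24531) / (0.0912·(-0.83962)) = -0.54124 rad/s; magnitude 0.54124 rad/s.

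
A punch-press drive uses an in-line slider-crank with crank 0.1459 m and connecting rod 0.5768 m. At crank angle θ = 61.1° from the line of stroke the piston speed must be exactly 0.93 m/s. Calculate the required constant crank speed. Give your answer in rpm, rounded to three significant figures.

61.8

For an in-line slider-crank, |v_piston| = rω|sinθ|·[1 + r cosθ/√(L² − r² sin²θ)].
With r = 0.1459 m, L = 0.5768 m, θ = 61.1°: the bracketed kinematic factor |dx/dθ| = 0.14374 m.
ω = v/|dx/dθ| = 0.93/0.14374 = 6.4699 rad/s.
N = 60ω/(2π) = 61.783 rpm.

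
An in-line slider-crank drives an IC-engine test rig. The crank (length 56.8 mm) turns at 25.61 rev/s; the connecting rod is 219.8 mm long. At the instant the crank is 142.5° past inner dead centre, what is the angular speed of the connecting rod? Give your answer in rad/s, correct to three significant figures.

33.4

ω = 160.9 rad/s (converted from 25.61 rev/s).
The rod makes angle φ with the slider axis where L sinφ = r sinθ; differentiating, L cosφ·φ̇ = r ω cosθ.
L cosφ = √(L² − r² sin²θ) = 0.21706 m.
|ω_rod| = r ω |cosθ| / √(L² − r² sin²θ) = 0.0568·160.9·0.79335/0.21706 = 33.406 rad/s.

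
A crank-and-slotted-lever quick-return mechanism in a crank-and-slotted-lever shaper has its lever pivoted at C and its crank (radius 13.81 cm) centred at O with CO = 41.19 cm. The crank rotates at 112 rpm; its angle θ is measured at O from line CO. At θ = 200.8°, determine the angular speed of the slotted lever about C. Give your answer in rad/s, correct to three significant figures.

4.86

ω = 11.73 rad/s (from 112 rpm).
Crank pin A relative to C: A = (d + r cosθ, r sinθ); lever angle φ = atan2(r sinθ, d + r cosθ).
Differentiating tanφ: φ̇ = rω(d cosθ + r)/(d² + r² + 2dr cosθ).
d² + r² + 2dr cosθ = |CA|² = 0.0823811 m²;  d cosθ + r = -0.24695 m.
|ω_lever| = |0.1381·11.73·-0.24695| / 0.0823811 = 4.8555 rad/s.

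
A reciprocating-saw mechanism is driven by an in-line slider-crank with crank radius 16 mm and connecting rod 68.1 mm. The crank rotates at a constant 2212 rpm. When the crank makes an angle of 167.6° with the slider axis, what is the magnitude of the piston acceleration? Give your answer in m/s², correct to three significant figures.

655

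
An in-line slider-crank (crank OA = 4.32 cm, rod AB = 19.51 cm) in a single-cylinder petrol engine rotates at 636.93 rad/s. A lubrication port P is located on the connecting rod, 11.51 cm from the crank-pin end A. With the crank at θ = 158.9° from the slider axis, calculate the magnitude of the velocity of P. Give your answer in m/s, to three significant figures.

13.7

ω = 636.9 rad/s.  Crank-pin speed |V_A| = rω = 27.515 m/s, perpendicular to OA.
Rod angle: sinφ = −(r/L) sinθ ⇒ φ = -4.572°; ω_rod = −rω cosθ/√(L²−r²sin²θ) = +132 rad/s.
V_P = V_A + ω_rod × AP, with AP = 0.1151 m along the rod.
Components: V_Px = −rω sinθ − a·ω_rod·sinφ = -8.6944 m/s;  V_Py = rω cosθ + a·ω_rod·cosφ = -10.526 m/s.
|V_P| = √(V_Px² + V_Py²) = 13.653 m/s.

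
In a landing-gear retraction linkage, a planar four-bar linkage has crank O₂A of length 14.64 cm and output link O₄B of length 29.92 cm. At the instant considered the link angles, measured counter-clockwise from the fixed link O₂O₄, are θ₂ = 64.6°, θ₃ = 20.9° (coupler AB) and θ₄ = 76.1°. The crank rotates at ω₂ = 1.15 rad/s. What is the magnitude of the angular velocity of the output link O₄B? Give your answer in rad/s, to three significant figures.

0.473

ω₂ = 1.15 rad/s
Differentiating the loop-closure r₂e^{iθ₂}+r₃e^{iθ₃}=r₁+r₄e^{iθ₄} gives r₂ω₂e^{iθ₂}+r₃ω₃e^{iθ₃}=r₄ω₄e^{iθ₄}.
Eliminating the other unknown: ω₄ = r₂ω₂ sin(θ₂−θ₃) / [r₄ sin(θ₄−θ₃)].
Numerator sine = +0.69088; denominator sine = +0.82115.
Result = 0.1464·1.15·(+0.69088) / (0.2992·(+0.82115)) = +0.47343 rad/s; magnitude 0.47343 rad/s.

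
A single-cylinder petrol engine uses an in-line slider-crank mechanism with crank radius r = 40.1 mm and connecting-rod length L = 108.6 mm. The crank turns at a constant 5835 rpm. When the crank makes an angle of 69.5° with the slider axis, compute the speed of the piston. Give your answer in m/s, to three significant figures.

26.1

ω = 2π·5835/60 = 611 rad/s
For an in-line slider-crank, x = r cosθ + √(L² − r² sin²θ), so v = −rω sinθ·[1 + r cosθ/√(L² − r² sin²θ)].
With r = 0.0401 m, L = 0.1086 m, θ = 69.5°: √(L² − r² sin²θ) = 0.1019 m.
v = −0.0401·611·0.93667·[1 + 0.0401·0.35021/0.1019] = -26.114 m/s.
|v| = 26.114 m/s.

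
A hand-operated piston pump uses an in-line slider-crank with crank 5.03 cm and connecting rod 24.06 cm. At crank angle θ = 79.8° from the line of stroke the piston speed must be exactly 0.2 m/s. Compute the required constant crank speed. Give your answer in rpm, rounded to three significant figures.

For an in-line slider-crank, |v_piston| = rω|sinθ|·[1 + r cosθ/√(L² − r² sin²θ)].
With r = 0.0503 m, L = 0.2406 m, θ = 79.8°: the bracketed kinematic factor |dx/dθ| = 0.051378 m.
ω = v/|dx/dθ| = 0.2/0.051378 = 3.8927 rad/s.
N = 60ω/(2π) = 37.173 rpm.

37.2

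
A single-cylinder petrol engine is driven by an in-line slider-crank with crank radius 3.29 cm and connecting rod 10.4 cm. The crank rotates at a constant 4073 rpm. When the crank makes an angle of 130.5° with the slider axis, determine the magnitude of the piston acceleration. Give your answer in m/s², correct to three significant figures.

ω = 2π·4073/60 = 426.5 rad/s
x(θ) = r cosθ + √(L² − r² sin²θ); with ω constant, a = ω²·d²x/dθ².
d²x/dθ² = −r cosθ − r²(cos2θ)/√u − r⁴ sin²2θ/(4u^{3/2}),  u = L² − r² sin²θ = 0.0101901 m².
Substituting r = 0.0329 m, L = 0.104 m, θ = 130.5°: d²x/dθ² = +0.022766 m.
a = ω²·d²x/dθ² = (426.5)²·(+0.022766) = +4141.7 m/s²;  |a| = 4141.7 m/s².

4140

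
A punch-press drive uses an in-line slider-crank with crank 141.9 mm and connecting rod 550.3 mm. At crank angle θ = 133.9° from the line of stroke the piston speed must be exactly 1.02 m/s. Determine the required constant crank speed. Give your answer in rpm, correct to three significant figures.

116

For an in-line slider-crank, |v_piston| = rω|sinθ|·[1 + r cosθ/√(L² − r² sin²θ)].
With r = 0.1419 m, L = 0.5503 m, θ = 133.9°: the bracketed kinematic factor |dx/dθ| = 0.083641 m.
ω = v/|dx/dθ| = 1.02/0.083641 = 12.195 rad/s.
N = 60ω/(2π) = 116.45 rpm.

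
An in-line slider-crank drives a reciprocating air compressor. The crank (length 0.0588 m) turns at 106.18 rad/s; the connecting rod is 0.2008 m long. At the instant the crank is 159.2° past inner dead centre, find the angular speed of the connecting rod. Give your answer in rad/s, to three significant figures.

29.2

ω = 106.2 rad/s
The rod makes angle φ with the slider axis where L sinφ = r sinθ; differentiating, L cosφ·φ̇ = r ω cosθ.
L cosφ = √(L² − r² sin²θ) = 0.19971 m.
|ω_rod| = r ω |cosθ| / √(L² − r² sin²θ) = 0.0588·106.2·0.93483/0.19971 = 29.225 rad/s.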